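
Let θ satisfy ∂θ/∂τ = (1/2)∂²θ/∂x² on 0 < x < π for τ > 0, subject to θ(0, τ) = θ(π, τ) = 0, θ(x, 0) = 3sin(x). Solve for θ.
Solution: Separating variables: θ = Σ c_n exp(-n²τ/2) sin(nx). From θ(x,0) = 3sin(x): c_1=3.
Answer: θ(x, τ) = 3exp(-τ/2)sin(x)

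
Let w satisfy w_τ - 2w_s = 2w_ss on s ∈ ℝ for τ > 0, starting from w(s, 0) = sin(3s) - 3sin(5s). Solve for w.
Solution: Moving frame: η = s + 2τ, σ = τ, w = u(η,σ), so w_τ = u_σ + 2u_η and w_ss = u_ηη.
Hence w_τ - 2w_s = u_σ and the PDE becomes the heat equation u_σ = 2u_ηη on η ∈ ℝ.
Initial data: u(η,0) = w(η,0) = sin(3η) - 3sin(5η). Each mode sin(nη) decays as exp(-2n²σ) on ℝ, so u(η,σ) = Σ c_n exp(-2n²σ) sin(nη) with c_3=1, c_5=-3: u(η,σ) = exp(-18σ)sin(3η) - 3exp(-50σ)sin(5η).
Substituting back: w(s,τ) = u(s + 2τ, τ).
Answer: w(s, τ) = exp(-18τ)sin(3s + 6τ) - 3exp(-50τ)sin(5s + 10τ)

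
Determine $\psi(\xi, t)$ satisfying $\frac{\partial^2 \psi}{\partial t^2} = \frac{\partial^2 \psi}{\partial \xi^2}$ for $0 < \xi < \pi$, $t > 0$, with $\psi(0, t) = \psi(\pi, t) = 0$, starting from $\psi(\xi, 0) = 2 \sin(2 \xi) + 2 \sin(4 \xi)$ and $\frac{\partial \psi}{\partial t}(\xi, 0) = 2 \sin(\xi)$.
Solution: Using separation of variables $\psi = X(\xi)T(t)$:
Eigenfunctions: $\sin(n\xi)$, $n = 1, 2, 3, \ldots$
General solution: $\psi(\xi, t) = \sum [A_n \cos(n t) + B_n \sin(n t)] \sin(n\xi)$
From $\psi(\xi,0) = 2 \sin(2 \xi) + 2 \sin(4 \xi)$: $A_2=2, A_4=2$. From $\psi_t(\xi,0) = 2 \sin(\xi)$, using $\psi_t(\xi,0) = \sum \omega_n B_n \sin(n\xi)$ with $\omega_n = n$: $B_1 = 2/1 = 2$.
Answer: $\psi(\xi, t) = 2 \sin(\xi) \sin(t) + 2 \sin(2 \xi) \cos(2 t) + 2 \sin(4 \xi) \cos(4 t)$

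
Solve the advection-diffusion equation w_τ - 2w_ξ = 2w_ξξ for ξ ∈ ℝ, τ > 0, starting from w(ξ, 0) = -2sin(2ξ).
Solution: Moving frame: η = ξ + 2τ, σ = τ, w = u(η,σ), so w_τ = u_σ + 2u_η and w_ξξ = u_ηη.
Hence w_τ - 2w_ξ = u_σ and the PDE becomes the heat equation u_σ = 2u_ηη on η ∈ ℝ.
Initial data: u(η,0) = w(η,0) = -2sin(2η). Each mode sin(nη) decays as exp(-2n²σ) on ℝ, so u(η,σ) = Σ c_n exp(-2n²σ) sin(nη) with c_2=-2: u(η,σ) = -2exp(-8σ)sin(2η).
Substituting back: w(ξ,τ) = u(ξ + 2τ, τ).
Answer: w(ξ, τ) = -2exp(-8τ)sin(2ξ + 4τ)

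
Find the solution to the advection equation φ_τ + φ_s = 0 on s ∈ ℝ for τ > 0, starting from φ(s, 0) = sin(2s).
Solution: By method of characteristics (waves move right with speed 1):
Along characteristics s - τ = const, φ is constant, so φ(s,τ) = f(s - τ) with f = φ(·, 0).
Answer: φ(s, τ) = sin(2s - 2τ)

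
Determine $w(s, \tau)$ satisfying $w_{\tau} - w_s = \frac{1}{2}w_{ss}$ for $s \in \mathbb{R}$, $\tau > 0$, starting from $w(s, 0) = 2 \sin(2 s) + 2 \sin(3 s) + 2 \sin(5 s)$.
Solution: Change to a moving frame: let $\eta = s + \tau$, $\sigma = \tau$ and write $w(s,\tau) = u(\eta,\sigma)$.
By the chain rule $w_{\tau} = u_{\sigma} + u_{\eta}$, $w_s = u_{\eta}$, $w_{ss} = u_{\eta\eta}$.
Then $w_{\tau} - w_s = u_{\sigma}$: the advection term cancels and the PDE becomes the heat equation $u_{\sigma} = \frac{1}{2}u_{\eta\eta}$ on $\eta \in \mathbb{R}$.
Initial data: $u(\eta,0) = w(\eta,0) = 2 \sin(2 \eta) + 2 \sin(3 \eta) + 2 \sin(5 \eta)$.
On $\eta \in \mathbb{R}$ each mode satisfies $(\sin(n\eta))'' = -n^2 \sin(n\eta)$, so $e^{-n^2\sigma/2} \sin(n\eta)$ solves the heat equation; by superposition $u(\eta,\sigma) = \sum c_n e^{-n^2\sigma/2} \sin(n\eta)$.
Reading off the coefficients: $c_2=2, c_3=2, c_5=2$, so $u(\eta,\sigma) = 2 e^{-2 \sigma} \sin(2 \eta) + 2 e^{-9 \sigma/2} \sin(3 \eta) + 2 e^{-25 \sigma/2} \sin(5 \eta)$.
Substituting back $\eta = s + \tau$, $\sigma = \tau$: $w(s,\tau) = u(s + \tau, \tau)$.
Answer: $w(s, \tau) = 2 e^{-2 \tau} \sin(2 \tau + 2 s) + 2 e^{-9 \tau/2} \sin(3 \tau + 3 s) + 2 e^{-25 \tau/2} \sin(5 \tau + 5 s)$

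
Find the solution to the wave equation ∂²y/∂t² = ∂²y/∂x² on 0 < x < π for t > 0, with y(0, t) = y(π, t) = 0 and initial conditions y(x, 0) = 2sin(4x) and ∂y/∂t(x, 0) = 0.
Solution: Using separation of variables y = X(x)T(t):
Eigenfunctions: sin(nx), n = 1, 2, 3, ...
General solution: y(x, t) = Σ [A_n cos(n t) + B_n sin(n t)] sin(nx)
From y(x,0) = 2sin(4x): A_4=2. From y_t(x,0) = 0: all B_n = 0.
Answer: y(x, t) = 2sin(4x)cos(4t)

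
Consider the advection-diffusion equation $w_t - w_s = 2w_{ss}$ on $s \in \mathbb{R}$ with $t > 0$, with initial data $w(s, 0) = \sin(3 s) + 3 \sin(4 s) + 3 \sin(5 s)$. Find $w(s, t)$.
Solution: Change to a moving frame: let $\eta = s + t$, $\sigma = t$ and write $w(s,t) = u(\eta,\sigma)$.
By the chain rule $w_t = u_{\sigma} + u_{\eta}$, $w_s = u_{\eta}$, $w_{ss} = u_{\eta\eta}$.
Then $w_t - w_s = u_{\sigma}$: the advection term cancels and the PDE becomes the heat equation $u_{\sigma} = 2u_{\eta\eta}$ on $\eta \in \mathbb{R}$.
Initial data: $u(\eta,0) = w(\eta,0) = \sin(3 \eta) + 3 \sin(4 \eta) + 3 \sin(5 \eta)$.
On $\eta \in \mathbb{R}$ each mode satisfies $(\sin(n\eta))'' = -n^2 \sin(n\eta)$, so $e^{-2n^2\sigma} \sin(n\eta)$ solves the heat equation; by superposition $u(\eta,\sigma) = \sum c_n e^{-2n^2\sigma} \sin(n\eta)$.
Reading off the coefficients: $c_3=1, c_4=3, c_5=3$, so $u(\eta,\sigma) = e^{-18 \sigma} \sin(3 \eta) + 3 e^{-32 \sigma} \sin(4 \eta) + 3 e^{-50 \sigma} \sin(5 \eta)$.
Substituting back $\eta = s + t$, $\sigma = t$: $w(s,t) = u(s + t, t)$.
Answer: $w(s, t) = e^{-18 t} \sin(3 s + 3 t) + 3 e^{-32 t} \sin(4 s + 4 t) + 3 e^{-50 t} \sin(5 s + 5 t)$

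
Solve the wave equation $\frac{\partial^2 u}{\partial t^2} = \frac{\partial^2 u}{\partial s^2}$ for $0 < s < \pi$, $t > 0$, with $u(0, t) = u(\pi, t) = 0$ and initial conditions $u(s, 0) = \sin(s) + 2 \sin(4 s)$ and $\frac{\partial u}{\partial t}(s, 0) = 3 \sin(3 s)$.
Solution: Separating variables: $u = \sum [A_n \cos(\omega_n t) + B_n \sin(\omega_n t)] \sin(ns)$, $\omega_n = n$. From ICs ($B_n$ = velocity coefficient / $\omega_n$): $A_1=1, A_4=2, B_3=1$.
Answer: $u(s, t) = \sin(s) \cos(t) + \sin(3 s) \sin(3 t) + 2 \sin(4 s) \cos(4 t)$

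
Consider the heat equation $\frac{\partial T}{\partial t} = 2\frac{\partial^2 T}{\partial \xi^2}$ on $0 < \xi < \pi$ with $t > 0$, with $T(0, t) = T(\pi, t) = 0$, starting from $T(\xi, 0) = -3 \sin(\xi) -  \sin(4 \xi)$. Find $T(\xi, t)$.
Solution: Separating variables: $T = \sum c_n e^{-2n^2t} \sin(n\xi)$. From $T(\xi,0) = -3 \sin(\xi) - \sin(4 \xi)$: $c_1=-3, c_4=-1$.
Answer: $T(\xi, t) = -3 e^{-2 t} \sin(\xi) -  e^{-32 t} \sin(4 \xi)$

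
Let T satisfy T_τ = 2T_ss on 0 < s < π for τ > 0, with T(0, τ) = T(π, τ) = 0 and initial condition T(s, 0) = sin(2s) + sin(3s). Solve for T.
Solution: Using separation of variables T = X(s)G(τ):
Eigenfunctions: sin(ns), n = 1, 2, 3, ...
General solution: T(s, τ) = Σ c_n sin(ns) exp(-2n² τ)
Matching T(s,0) = sin(2s) + sin(3s) term by term: c_2=1, c_3=1.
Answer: T(s, τ) = exp(-8τ)sin(2s) + exp(-18τ)sin(3s)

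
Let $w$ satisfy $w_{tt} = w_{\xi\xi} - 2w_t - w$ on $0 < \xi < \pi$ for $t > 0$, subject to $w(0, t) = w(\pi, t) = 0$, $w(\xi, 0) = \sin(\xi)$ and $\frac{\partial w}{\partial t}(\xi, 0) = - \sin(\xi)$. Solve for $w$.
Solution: Substitute $w = e^{-t}u$, i.e. $u = e^{t}w$.
By the product rule, $w_t = e^{-t}(u_t - u)$, $w_{tt} = e^{-t}(u_{tt} - 2u_t + u)$, $w_{\xi\xi} = e^{-t}u_{\xi\xi}$.
Substituting into the PDE and dividing by $e^{-t}$: $u_{tt} - 2u_t + u = u_{\xi\xi} - 2(u_t - u) - u$.
The lower-order terms cancel, leaving the standard wave equation $u_{tt} = u_{\xi\xi}$.
Initial data for $u$: $u(\xi,0) = w(\xi,0) = \sin(\xi)$; $u_t(\xi,0) = w_t(\xi,0) + w(\xi,0) = 0$. The boundary conditions carry over: $u(0,t) = u(\pi,t) = 0$.
Solve for $u$:
  Using separation of variables $u = X(\xi)T(t)$:
  Eigenfunctions: $\sin(n\xi)$, $n = 1, 2, 3, \ldots$
  General solution: $u(\xi, t) = \sum [A_n \cos(n t) + B_n \sin(n t)] \sin(n\xi)$
  From $u(\xi,0) = \sin(\xi)$: $A_1=1$. From $u_t(\xi,0) = 0$: all $B_n = 0$.
Hence $u(\xi,t) = \sin(\xi) \cos(t)$.
Transform back: $w(\xi,t) = e^{-t}u(\xi,t)$.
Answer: $w(\xi, t) = e^{-t} \sin(\xi) \cos(t)$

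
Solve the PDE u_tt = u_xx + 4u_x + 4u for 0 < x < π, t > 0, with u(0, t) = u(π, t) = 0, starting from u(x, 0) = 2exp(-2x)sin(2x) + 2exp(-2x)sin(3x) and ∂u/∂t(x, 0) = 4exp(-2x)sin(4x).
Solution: Substitute u = exp(-2x)w, i.e. w = exp(2x)u.
By the product rule, u_x = exp(-2x)(w_x - 2w), u_xx = exp(-2x)(w_xx - 4w_x + 4w), u_tt = exp(-2x)w_tt.
Substituting into the PDE and dividing by exp(-2x): w_tt = (w_xx - 4w_x + 4w) + 4(w_x - 2w) + 4w.
The lower-order terms cancel, leaving the standard wave equation w_tt = w_xx.
Initial data for w: w(x,0) = exp(2x)u(x,0) = 2sin(2x) + 2sin(3x); w_t(x,0) = exp(2x)u_t(x,0) = 4sin(4x). The boundary conditions carry over: w(0,t) = w(π,t) = 0.
Solve for w:
  Using separation of variables w = X(x)T(t):
  Eigenfunctions: sin(nx), n = 1, 2, 3, ...
  General solution: w(x, t) = Σ [A_n cos(n t) + B_n sin(n t)] sin(nx)
  From w(x,0) = 2sin(2x) + 2sin(3x): A_2=2, A_3=2. From w_t(x,0) = 4sin(4x), using w_t(x,0) = Σ ω_n B_n sin(nx) with ω_n = n: B_4 = 4/4 = 1.
Hence w(x,t) = sin(4t)sin(4x) + 2sin(2x)cos(2t) + 2sin(3x)cos(3t).
Transform back: u(x,t) = exp(-2x)w(x,t).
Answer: u(x, t) = exp(-2x)sin(4t)sin(4x) + 2exp(-2x)sin(2x)cos(2t) + 2exp(-2x)sin(3x)cos(3t)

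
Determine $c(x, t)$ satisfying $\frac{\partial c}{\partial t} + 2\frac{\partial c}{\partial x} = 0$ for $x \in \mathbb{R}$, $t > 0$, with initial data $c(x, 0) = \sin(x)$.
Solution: By method of characteristics (waves move right with speed 2):
Along characteristics $x - 2t =$ const, $c$ is constant, so $c(x,t) = f(x - 2t)$ with $f = c( \cdot , 0)$.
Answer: $c(x, t) = - \sin(2 t - x)$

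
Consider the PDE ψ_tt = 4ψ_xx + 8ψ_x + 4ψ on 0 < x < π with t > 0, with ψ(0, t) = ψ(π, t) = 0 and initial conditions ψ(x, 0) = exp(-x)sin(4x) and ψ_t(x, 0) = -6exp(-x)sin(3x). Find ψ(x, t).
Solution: Substitute ψ = exp(-x)u.
Then ψ_x = exp(-x)(u_x - u), ψ_xx = exp(-x)(u_xx - 2u_x + u), ψ_tt = exp(-x)u_tt; substituting and dividing by exp(-x), the lower-order terms cancel: u_tt = 4u_xx (standard wave equation).
Data for u: u(x,0) = exp(x)ψ(x,0) = sin(4x); u_t(x,0) = exp(x)ψ_t(x,0) = -6sin(3x). The boundary conditions carry over: u(0,t) = u(π,t) = 0.
Separating variables: u = Σ [A_n cos(ω_n t) + B_n sin(ω_n t)] sin(nx), ω_n = 2n. From ICs (B_n = velocity coefficient / ω_n): A_4=1, B_3=-1.
So u(x,t) = -sin(6t)sin(3x) + sin(4x)cos(8t), and ψ(x,t) = exp(-x)u(x,t).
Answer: ψ(x, t) = -exp(-x)sin(6t)sin(3x) + exp(-x)sin(4x)cos(8t)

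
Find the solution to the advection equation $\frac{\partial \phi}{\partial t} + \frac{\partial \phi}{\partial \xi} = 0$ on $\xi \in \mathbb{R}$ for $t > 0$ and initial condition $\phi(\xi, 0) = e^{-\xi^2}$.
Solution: By method of characteristics (waves move right with speed 1):
Along characteristics $\xi - t =$ const, $\phi$ is constant, so $\phi(\xi,t) = f(\xi - t)$ with $f = \phi( \cdot , 0)$.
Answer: $\phi(\xi, t) = e^{-(\xi - t)^2}$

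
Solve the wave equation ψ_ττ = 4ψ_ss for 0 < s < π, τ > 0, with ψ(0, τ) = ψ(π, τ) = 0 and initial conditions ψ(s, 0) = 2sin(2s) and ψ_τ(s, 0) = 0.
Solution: Separating variables: ψ = Σ [A_n cos(ω_n τ) + B_n sin(ω_n τ)] sin(ns), ω_n = 2n. From ICs: A_2=2.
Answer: ψ(s, τ) = 2sin(2s)cos(4τ)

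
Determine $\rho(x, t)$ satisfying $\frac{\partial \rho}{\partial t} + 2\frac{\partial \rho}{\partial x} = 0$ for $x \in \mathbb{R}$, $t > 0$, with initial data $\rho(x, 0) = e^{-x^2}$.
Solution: By characteristics ($dx/dt = 2$), $\rho(x,t) = f(x - 2t)$ with $f = \rho( \cdot , 0)$.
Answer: $\rho(x, t) = e^{-(-2 t + x)^2}$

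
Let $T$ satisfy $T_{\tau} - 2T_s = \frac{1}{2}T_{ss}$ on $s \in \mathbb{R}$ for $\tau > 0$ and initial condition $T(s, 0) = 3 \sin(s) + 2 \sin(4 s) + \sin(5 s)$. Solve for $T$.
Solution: Moving frame: $\eta = s + 2\tau$, $\sigma = \tau$, $T = u(\eta,\sigma)$, so $T_{\tau} = u_{\sigma} + 2u_{\eta}$ and $T_{ss} = u_{\eta\eta}$.
Hence $T_{\tau} - 2T_s = u_{\sigma}$ and the PDE becomes the heat equation $u_{\sigma} = \frac{1}{2}u_{\eta\eta}$ on $\eta \in \mathbb{R}$.
Initial data: $u(\eta,0) = T(\eta,0) = 3 \sin(\eta) + 2 \sin(4 \eta) + \sin(5 \eta)$. Each mode $\sin(n\eta)$ decays as $e^{-n^2\sigma/2}$ on $\mathbb{R}$, so $u(\eta,\sigma) = \sum c_n e^{-n^2\sigma/2} \sin(n\eta)$ with $c_1=3, c_4=2, c_5=1$: $u(\eta,\sigma) = 2 e^{-8 \sigma} \sin(4 \eta) + 3 e^{-\sigma/2} \sin(\eta) + e^{-25 \sigma/2} \sin(5 \eta)$.
Substituting back: $T(s,\tau) = u(s + 2\tau, \tau)$.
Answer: $T(s, \tau) = 2 e^{-8 \tau} \sin(8 \tau + 4 s) + 3 e^{-\tau/2} \sin(2 \tau + s) + e^{-25 \tau/2} \sin(10 \tau + 5 s)$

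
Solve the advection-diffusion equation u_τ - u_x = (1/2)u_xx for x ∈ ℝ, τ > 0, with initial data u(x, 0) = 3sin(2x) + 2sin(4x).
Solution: Moving frame: η = x + τ, σ = τ, u = w(η,σ), so u_τ = w_σ + w_η and u_xx = w_ηη.
Hence u_τ - u_x = w_σ and the PDE becomes the heat equation w_σ = (1/2)w_ηη on η ∈ ℝ.
Initial data: w(η,0) = u(η,0) = 3sin(2η) + 2sin(4η). Each mode sin(nη) decays as exp(-n²σ/2) on ℝ, so w(η,σ) = Σ c_n exp(-n²σ/2) sin(nη) with c_2=3, c_4=2: w(η,σ) = 3exp(-2σ)sin(2η) + 2exp(-8σ)sin(4η).
Substituting back: u(x,τ) = w(x + τ, τ).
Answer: u(x, τ) = 3exp(-2τ)sin(2x + 2τ) + 2exp(-8τ)sin(4x + 4τ)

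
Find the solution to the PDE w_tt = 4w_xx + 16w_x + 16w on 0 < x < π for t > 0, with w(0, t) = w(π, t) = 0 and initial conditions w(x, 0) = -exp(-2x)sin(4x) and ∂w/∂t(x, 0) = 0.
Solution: Substitute w = exp(-2x)u.
Then w_x = exp(-2x)(u_x - 2u), w_xx = exp(-2x)(u_xx - 4u_x + 4u), w_tt = exp(-2x)u_tt; substituting and dividing by exp(-2x), the lower-order terms cancel: u_tt = 4u_xx (standard wave equation).
Data for u: u(x,0) = exp(2x)w(x,0) = -sin(4x); u_t(x,0) = exp(2x)w_t(x,0) = 0. The boundary conditions carry over: u(0,t) = u(π,t) = 0.
Separating variables: u = Σ [A_n cos(ω_n t) + B_n sin(ω_n t)] sin(nx), ω_n = 2n. From ICs: A_4=-1.
So u(x,t) = -sin(4x)cos(8t), and w(x,t) = exp(-2x)u(x,t).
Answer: w(x, t) = -exp(-2x)sin(4x)cos(8t)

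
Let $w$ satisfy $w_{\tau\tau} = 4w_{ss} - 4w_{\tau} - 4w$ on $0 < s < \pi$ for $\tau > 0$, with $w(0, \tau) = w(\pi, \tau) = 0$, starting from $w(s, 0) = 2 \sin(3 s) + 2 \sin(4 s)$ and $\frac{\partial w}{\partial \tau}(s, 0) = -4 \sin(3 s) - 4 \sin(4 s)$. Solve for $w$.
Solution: Substitute $w = e^{-2\tau}u$.
Then $w_{\tau} = e^{-2\tau}(u_{\tau} - 2u)$, $w_{\tau\tau} = e^{-2\tau}(u_{\tau\tau} - 4u_{\tau} + 4u)$, $w_{ss} = e^{-2\tau}u_{ss}$; substituting and dividing by $e^{-2\tau}$, the lower-order terms cancel: $u_{\tau\tau} = 4u_{ss}$ (standard wave equation).
Data for $u$: $u(s,0) = w(s,0) = 2 \sin(3 s) + 2 \sin(4 s)$; $u_{\tau}(s,0) = w_{\tau}(s,0) + 2w(s,0) = 0$. The boundary conditions carry over: $u(0,\tau) = u(\pi,\tau) = 0$.
Separating variables: $u = \sum [A_n \cos(\omega_n \tau) + B_n \sin(\omega_n \tau)] \sin(ns)$, $\omega_n = 2n$. From ICs: $A_3=2, A_4=2$.
So $u(s,\tau) = 2 \sin(3 s) \cos(6 \tau) + 2 \sin(4 s) \cos(8 \tau)$, and $w(s,\tau) = e^{-2\tau}u(s,\tau)$.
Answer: $w(s, \tau) = 2 e^{-2 \tau} \sin(3 s) \cos(6 \tau) + 2 e^{-2 \tau} \sin(4 s) \cos(8 \tau)$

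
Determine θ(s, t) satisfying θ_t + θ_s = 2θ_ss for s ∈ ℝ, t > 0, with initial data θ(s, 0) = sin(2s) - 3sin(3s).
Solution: Change to a moving frame: let η = s - t, σ = t and write θ(s,t) = u(η,σ).
By the chain rule θ_t = u_σ - u_η, θ_s = u_η, θ_ss = u_ηη.
Then θ_t + θ_s = u_σ: the advection term cancels and the PDE becomes the heat equation u_σ = 2u_ηη on η ∈ ℝ.
Initial data: u(η,0) = θ(η,0) = sin(2η) - 3sin(3η).
On η ∈ ℝ each mode satisfies (sin(nη))″ = -n² sin(nη), so exp(-2n²σ) sin(nη) solves the heat equation; by superposition u(η,σ) = Σ c_n exp(-2n²σ) sin(nη).
Reading off the coefficients: c_2=1, c_3=-3, so u(η,σ) = exp(-8σ)sin(2η) - 3exp(-18σ)sin(3η).
Substituting back η = s - t, σ = t: θ(s,t) = u(s - t, t).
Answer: θ(s, t) = exp(-8t)sin(2s - 2t) - 3exp(-18t)sin(3s - 3t)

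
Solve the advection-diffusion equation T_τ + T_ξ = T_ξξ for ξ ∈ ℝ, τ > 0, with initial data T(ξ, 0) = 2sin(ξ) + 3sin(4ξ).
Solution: Change to a moving frame: let η = ξ - τ, σ = τ and write T(ξ,τ) = u(η,σ).
By the chain rule T_τ = u_σ - u_η, T_ξ = u_η, T_ξξ = u_ηη.
Then T_τ + T_ξ = u_σ: the advection term cancels and the PDE becomes the heat equation u_σ = u_ηη on η ∈ ℝ.
Initial data: u(η,0) = T(η,0) = 2sin(η) + 3sin(4η).
On η ∈ ℝ each mode satisfies (sin(nη))″ = -n² sin(nη), so exp(-n²σ) sin(nη) solves the heat equation; by superposition u(η,σ) = Σ c_n exp(-n²σ) sin(nη).
Reading off the coefficients: c_1=2, c_4=3, so u(η,σ) = 2exp(-σ)sin(η) + 3exp(-16σ)sin(4η).
Substituting back η = ξ - τ, σ = τ: T(ξ,τ) = u(ξ - τ, τ).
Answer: T(ξ, τ) = 2exp(-τ)sin(ξ - τ) + 3exp(-16τ)sin(4ξ - 4τ)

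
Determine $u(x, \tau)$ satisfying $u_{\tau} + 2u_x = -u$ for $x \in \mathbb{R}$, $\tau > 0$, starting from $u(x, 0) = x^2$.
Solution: Substitute $u = e^{-\tau}w$, i.e. $w = e^{\tau}u$.
By the product rule, $u_{\tau} = e^{-\tau}(w_{\tau} - w)$, $u_x = e^{-\tau}w_x$.
Substituting into the PDE and dividing by $e^{-\tau}$: $w_{\tau} - w + 2w_x = -w$.
The lower-order terms cancel, leaving the standard advection equation $w_{\tau} + 2w_x = 0$.
Initial data for $w$: $w(x,0) = u(x,0) = x^2$.
Solve for $w$:
  By method of characteristics (waves move right with speed 2):
  Along characteristics $x - 2\tau =$ const, $w$ is constant, so $w(x,\tau) = f(x - 2\tau)$ with $f = w( \cdot , 0)$.
Hence $w(x,\tau) = x^2 - 4 x \tau + 4 \tau^2$.
Transform back: $u(x,\tau) = e^{-\tau}w(x,\tau)$.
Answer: $u(x, \tau) = 4 \tau^2 e^{-\tau} - 4 \tau x e^{-\tau} + x^2 e^{-\tau}$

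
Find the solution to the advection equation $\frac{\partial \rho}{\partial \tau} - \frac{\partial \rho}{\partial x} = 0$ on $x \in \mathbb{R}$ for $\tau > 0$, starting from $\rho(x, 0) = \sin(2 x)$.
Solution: By method of characteristics (waves move left with speed 1):
Along characteristics $x + \tau =$ const, $\rho$ is constant, so $\rho(x,\tau) = f(x + \tau)$ with $f = \rho( \cdot , 0)$.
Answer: $\rho(x, \tau) = \sin(2 \tau + 2 x)$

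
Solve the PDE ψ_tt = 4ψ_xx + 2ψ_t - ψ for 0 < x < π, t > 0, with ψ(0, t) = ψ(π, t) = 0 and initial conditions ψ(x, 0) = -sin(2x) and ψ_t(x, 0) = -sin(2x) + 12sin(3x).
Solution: Substitute ψ = exp(t)u, i.e. u = exp(-t)ψ.
By the product rule, ψ_t = exp(t)(u_t + u), ψ_tt = exp(t)(u_tt + 2u_t + u), ψ_xx = exp(t)u_xx.
Substituting into the PDE and dividing by exp(t): u_tt + 2u_t + u = 4u_xx + 2(u_t + u) - u.
The lower-order terms cancel, leaving the standard wave equation u_tt = 4u_xx.
Initial data for u: u(x,0) = ψ(x,0) = -sin(2x); u_t(x,0) = ψ_t(x,0) - ψ(x,0) = 12sin(3x). The boundary conditions carry over: u(0,t) = u(π,t) = 0.
Solve for u:
  Using separation of variables u = X(x)T(t):
  Eigenfunctions: sin(nx), n = 1, 2, 3, ...
  General solution: u(x, t) = Σ [A_n cos(2n t) + B_n sin(2n t)] sin(nx)
  From u(x,0) = -sin(2x): A_2=-1. From u_t(x,0) = 12sin(3x), using u_t(x,0) = Σ ω_n B_n sin(nx) with ω_n = 2n: B_3 = 12/6 = 2.
Hence u(x,t) = 2sin(6t)sin(3x) - sin(2x)cos(4t).
Transform back: ψ(x,t) = exp(t)u(x,t).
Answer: ψ(x, t) = 2exp(t)sin(6t)sin(3x) - exp(t)sin(2x)cos(4t)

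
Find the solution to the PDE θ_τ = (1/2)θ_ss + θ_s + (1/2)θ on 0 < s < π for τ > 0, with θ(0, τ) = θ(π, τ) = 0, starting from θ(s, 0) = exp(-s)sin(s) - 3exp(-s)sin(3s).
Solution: Substitute θ = exp(-s)u, i.e. u = exp(s)θ.
By the product rule, θ_s = exp(-s)(u_s - u), θ_ss = exp(-s)(u_ss - 2u_s + u), θ_τ = exp(-s)u_τ.
Substituting into the PDE and dividing by exp(-s): u_τ = (1/2)(u_ss - 2u_s + u) + (u_s - u) + (1/2)u.
The lower-order terms cancel, leaving the standard heat equation u_τ = (1/2)u_ss.
Initial data for u: u(s,0) = exp(s)θ(s,0) = sin(s) - 3sin(3s). The boundary conditions carry over: u(0,τ) = u(π,τ) = 0.
Solve for u:
  Using separation of variables u = X(s)G(τ):
  Eigenfunctions: sin(ns), n = 1, 2, 3, ...
  General solution: u(s, τ) = Σ c_n sin(ns) exp(-n² τ/2)
  Matching u(s,0) = sin(s) - 3sin(3s) term by term: c_1=1, c_3=-3.
Hence u(s,τ) = exp(-τ/2)sin(s) - 3exp(-9τ/2)sin(3s).
Transform back: θ(s,τ) = exp(-s)u(s,τ).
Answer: θ(s, τ) = exp(-s)exp(-τ/2)sin(s) - 3exp(-s)exp(-9τ/2)sin(3s)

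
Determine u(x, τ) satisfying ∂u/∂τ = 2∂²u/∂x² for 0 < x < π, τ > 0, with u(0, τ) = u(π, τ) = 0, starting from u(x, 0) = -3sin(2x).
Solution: Separating variables: u = Σ c_n exp(-2n²τ) sin(nx). From u(x,0) = -3sin(2x): c_2=-3.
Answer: u(x, τ) = -3exp(-8τ)sin(2x)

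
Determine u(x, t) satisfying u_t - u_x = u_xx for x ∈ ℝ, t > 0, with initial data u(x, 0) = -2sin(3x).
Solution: Moving frame: η = x + t, σ = t, u = w(η,σ), so u_t = w_σ + w_η and u_xx = w_ηη.
Hence u_t - u_x = w_σ and the PDE becomes the heat equation w_σ = w_ηη on η ∈ ℝ.
Initial data: w(η,0) = u(η,0) = -2sin(3η). Each mode sin(nη) decays as exp(-n²σ) on ℝ, so w(η,σ) = Σ c_n exp(-n²σ) sin(nη) with c_3=-2: w(η,σ) = -2exp(-9σ)sin(3η).
Substituting back: u(x,t) = w(x + t, t).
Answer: u(x, t) = -2exp(-9t)sin(3t + 3x)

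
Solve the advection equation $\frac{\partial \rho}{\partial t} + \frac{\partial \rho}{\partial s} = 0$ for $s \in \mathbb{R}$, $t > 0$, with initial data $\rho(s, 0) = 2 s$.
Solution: By characteristics ($ds/dt = 1$), $\rho(s,t) = f(s - t)$ with $f = \rho( \cdot , 0)$.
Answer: $\rho(s, t) = 2 s - 2 t$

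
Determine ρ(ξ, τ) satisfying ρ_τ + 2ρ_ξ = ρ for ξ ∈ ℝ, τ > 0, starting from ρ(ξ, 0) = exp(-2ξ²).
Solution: Substitute ρ = exp(τ)u, i.e. u = exp(-τ)ρ.
By the product rule, ρ_τ = exp(τ)(u_τ + u), ρ_ξ = exp(τ)u_ξ.
Substituting into the PDE and dividing by exp(τ): u_τ + u + 2u_ξ = u.
The lower-order terms cancel, leaving the standard advection equation u_τ + 2u_ξ = 0.
Initial data for u: u(ξ,0) = ρ(ξ,0) = exp(-2ξ²).
Solve for u:
  By method of characteristics (waves move right with speed 2):
  Along characteristics ξ - 2τ = const, u is constant, so u(ξ,τ) = f(ξ - 2τ) with f = u(·, 0).
Hence u(ξ,τ) = exp(-2(ξ - 2τ)²).
Transform back: ρ(ξ,τ) = exp(τ)u(ξ,τ).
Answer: ρ(ξ, τ) = exp(τ)exp(-2(ξ - 2τ)²)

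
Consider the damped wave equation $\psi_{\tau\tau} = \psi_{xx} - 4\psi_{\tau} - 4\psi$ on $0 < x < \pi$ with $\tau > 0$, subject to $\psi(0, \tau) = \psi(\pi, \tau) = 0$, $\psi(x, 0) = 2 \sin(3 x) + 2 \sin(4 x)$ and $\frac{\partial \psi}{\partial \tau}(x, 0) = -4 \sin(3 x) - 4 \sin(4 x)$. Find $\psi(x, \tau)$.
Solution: Substitute $\psi = e^{-2\tau}u$, i.e. $u = e^{2\tau}\psi$.
By the product rule, $\psi_{\tau} = e^{-2\tau}(u_{\tau} - 2u)$, $\psi_{\tau\tau} = e^{-2\tau}(u_{\tau\tau} - 4u_{\tau} + 4u)$, $\psi_{xx} = e^{-2\tau}u_{xx}$.
Substituting into the PDE and dividing by $e^{-2\tau}$: $u_{\tau\tau} - 4u_{\tau} + 4u = u_{xx} - 4(u_{\tau} - 2u) - 4u$.
The lower-order terms cancel, leaving the standard wave equation $u_{\tau\tau} = u_{xx}$.
Initial data for $u$: $u(x,0) = \psi(x,0) = 2 \sin(3 x) + 2 \sin(4 x)$; $u_{\tau}(x,0) = \psi_{\tau}(x,0) + 2\psi(x,0) = 0$. The boundary conditions carry over: $u(0,\tau) = u(\pi,\tau) = 0$.
Solve for $u$:
  Using separation of variables $u = X(x)T(\tau)$:
  Eigenfunctions: $\sin(nx)$, $n = 1, 2, 3, \ldots$
  General solution: $u(x, \tau) = \sum [A_n \cos(n \tau) + B_n \sin(n \tau)] \sin(nx)$
  From $u(x,0) = 2 \sin(3 x) + 2 \sin(4 x)$: $A_3=2, A_4=2$. From $u_{\tau}(x,0) = 0$: all $B_n = 0$.
Hence $u(x,\tau) = 2 \sin(3 x) \cos(3 \tau) + 2 \sin(4 x) \cos(4 \tau)$.
Transform back: $\psi(x,\tau) = e^{-2\tau}u(x,\tau)$.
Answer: $\psi(x, \tau) = 2 e^{-2 \tau} \sin(3 x) \cos(3 \tau) + 2 e^{-2 \tau} \sin(4 x) \cos(4 \tau)$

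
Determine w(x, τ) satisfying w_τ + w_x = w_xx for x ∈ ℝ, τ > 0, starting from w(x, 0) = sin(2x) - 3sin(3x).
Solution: Moving frame: η = x - τ, σ = τ, w = u(η,σ), so w_τ = u_σ - u_η and w_xx = u_ηη.
Hence w_τ + w_x = u_σ and the PDE becomes the heat equation u_σ = u_ηη on η ∈ ℝ.
Initial data: u(η,0) = w(η,0) = sin(2η) - 3sin(3η). Each mode sin(nη) decays as exp(-n²σ) on ℝ, so u(η,σ) = Σ c_n exp(-n²σ) sin(nη) with c_2=1, c_3=-3: u(η,σ) = exp(-4σ)sin(2η) - 3exp(-9σ)sin(3η).
Substituting back: w(x,τ) = u(x - τ, τ).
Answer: w(x, τ) = exp(-4τ)sin(2x - 2τ) - 3exp(-9τ)sin(3x - 3τ)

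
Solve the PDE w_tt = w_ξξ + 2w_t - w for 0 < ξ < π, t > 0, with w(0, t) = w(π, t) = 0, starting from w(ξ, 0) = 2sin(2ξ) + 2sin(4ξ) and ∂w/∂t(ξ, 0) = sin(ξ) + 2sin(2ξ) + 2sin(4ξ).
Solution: Substitute w = exp(t)u, i.e. u = exp(-t)w.
By the product rule, w_t = exp(t)(u_t + u), w_tt = exp(t)(u_tt + 2u_t + u), w_ξξ = exp(t)u_ξξ.
Substituting into the PDE and dividing by exp(t): u_tt + 2u_t + u = u_ξξ + 2(u_t + u) - u.
The lower-order terms cancel, leaving the standard wave equation u_tt = u_ξξ.
Initial data for u: u(ξ,0) = w(ξ,0) = 2sin(2ξ) + 2sin(4ξ); u_t(ξ,0) = w_t(ξ,0) - w(ξ,0) = sin(ξ). The boundary conditions carry over: u(0,t) = u(π,t) = 0.
Solve for u:
  Using separation of variables u = X(ξ)T(t):
  Eigenfunctions: sin(nξ), n = 1, 2, 3, ...
  General solution: u(ξ, t) = Σ [A_n cos(n t) + B_n sin(n t)] sin(nξ)
  From u(ξ,0) = 2sin(2ξ) + 2sin(4ξ): A_2=2, A_4=2. From u_t(ξ,0) = sin(ξ), using u_t(ξ,0) = Σ ω_n B_n sin(nξ) with ω_n = n: B_1 = 1/1 = 1.
Hence u(ξ,t) = sin(t)sin(ξ) + 2sin(2ξ)cos(2t) + 2sin(4ξ)cos(4t).
Transform back: w(ξ,t) = exp(t)u(ξ,t).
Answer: w(ξ, t) = exp(t)sin(t)sin(ξ) + 2exp(t)sin(2ξ)cos(2t) + 2exp(t)sin(4ξ)cos(4t)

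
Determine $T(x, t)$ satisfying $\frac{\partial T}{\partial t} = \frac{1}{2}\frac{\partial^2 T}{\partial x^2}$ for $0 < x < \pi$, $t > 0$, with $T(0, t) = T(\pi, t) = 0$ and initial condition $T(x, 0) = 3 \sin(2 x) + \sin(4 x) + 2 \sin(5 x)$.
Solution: Using separation of variables $T = X(x)G(t)$:
Eigenfunctions: $\sin(nx)$, $n = 1, 2, 3, \ldots$
General solution: $T(x, t) = \sum c_n \sin(nx) e^{-n^2 t/2}$
Matching $T(x,0) = 3 \sin(2 x) + \sin(4 x) + 2 \sin(5 x)$ term by term: $c_2=3, c_4=1, c_5=2$.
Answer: $T(x, t) = 3 e^{-2 t} \sin(2 x) + e^{-8 t} \sin(4 x) + 2 e^{-25 t/2} \sin(5 x)$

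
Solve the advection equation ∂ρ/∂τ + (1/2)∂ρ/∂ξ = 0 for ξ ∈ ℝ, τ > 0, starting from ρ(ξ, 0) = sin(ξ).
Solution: By method of characteristics (waves move right with speed 1/2):
Along characteristics ξ - (1/2)τ = const, ρ is constant, so ρ(ξ,τ) = f(ξ - (1/2)τ) with f = ρ(·, 0).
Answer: ρ(ξ, τ) = sin(ξ - τ/2)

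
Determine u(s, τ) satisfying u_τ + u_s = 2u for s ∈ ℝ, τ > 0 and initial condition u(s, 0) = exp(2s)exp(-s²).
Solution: Substitute u = exp(2s)w.
Then u_s = exp(2s)(w_s + 2w), u_τ = exp(2s)w_τ; substituting and dividing by exp(2s), the lower-order terms cancel: w_τ + w_s = 0 (standard advection equation).
Data for w: w(s,0) = exp(-2s)u(s,0) = exp(-s²).
By characteristics (ds/dτ = 1), w(s,τ) = f(s - τ) with f = w(·, 0).
So w(s,τ) = exp(-(s - τ)²), and u(s,τ) = exp(2s)w(s,τ).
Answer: u(s, τ) = exp(2s)exp(-(s - τ)²)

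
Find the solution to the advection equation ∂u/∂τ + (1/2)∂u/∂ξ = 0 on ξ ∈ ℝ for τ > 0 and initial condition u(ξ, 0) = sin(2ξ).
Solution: By characteristics (dξ/dτ = 1/2), u(ξ,τ) = f(ξ - (1/2)τ) with f = u(·, 0).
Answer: u(ξ, τ) = sin(2ξ - τ)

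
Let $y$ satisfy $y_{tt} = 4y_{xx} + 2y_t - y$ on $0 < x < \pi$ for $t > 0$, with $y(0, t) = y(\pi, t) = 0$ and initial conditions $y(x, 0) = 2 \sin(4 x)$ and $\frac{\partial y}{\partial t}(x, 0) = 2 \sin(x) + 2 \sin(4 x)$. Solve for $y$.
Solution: Substitute $y = e^{t}u$.
Then $y_t = e^{t}(u_t + u)$, $y_{tt} = e^{t}(u_{tt} + 2u_t + u)$, $y_{xx} = e^{t}u_{xx}$; substituting and dividing by $e^{t}$, the lower-order terms cancel: $u_{tt} = 4u_{xx}$ (standard wave equation).
Data for $u$: $u(x,0) = y(x,0) = 2 \sin(4 x)$; $u_t(x,0) = y_t(x,0) - y(x,0) = 2 \sin(x)$. The boundary conditions carry over: $u(0,t) = u(\pi,t) = 0$.
Separating variables: $u = \sum [A_n \cos(\omega_n t) + B_n \sin(\omega_n t)] \sin(nx)$, $\omega_n = 2n$. From ICs ($B_n$ = velocity coefficient / $\omega_n$): $A_4=2, B_1=1$.
So $u(x,t) = \sin(2 t) \sin(x) + 2 \sin(4 x) \cos(8 t)$, and $y(x,t) = e^{t}u(x,t)$.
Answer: $y(x, t) = e^{t} \sin(2 t) \sin(x) + 2 e^{t} \sin(4 x) \cos(8 t)$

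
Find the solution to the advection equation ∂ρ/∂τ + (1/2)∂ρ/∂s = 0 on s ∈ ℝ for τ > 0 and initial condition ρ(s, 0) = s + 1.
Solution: By characteristics (ds/dτ = 1/2), ρ(s,τ) = f(s - (1/2)τ) with f = ρ(·, 0).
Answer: ρ(s, τ) = s - (1/2)τ + 1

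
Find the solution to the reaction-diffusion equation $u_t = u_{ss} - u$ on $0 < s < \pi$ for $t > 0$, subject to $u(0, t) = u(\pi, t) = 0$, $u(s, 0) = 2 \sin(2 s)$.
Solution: Substitute $u = e^{-t}w$, i.e. $w = e^{t}u$.
By the product rule, $u_t = e^{-t}(w_t - w)$, $u_{ss} = e^{-t}w_{ss}$.
Substituting into the PDE and dividing by $e^{-t}$: $w_t - w = w_{ss} - w$.
The lower-order terms cancel, leaving the standard heat equation $w_t = w_{ss}$.
Initial data for $w$: $w(s,0) = u(s,0) = 2 \sin(2 s)$. The boundary conditions carry over: $w(0,t) = w(\pi,t) = 0$.
Solve for $w$:
  Using separation of variables $w = X(s)T(t)$:
  Eigenfunctions: $\sin(ns)$, $n = 1, 2, 3, \ldots$
  General solution: $w(s, t) = \sum c_n \sin(ns) e^{-n^2 t}$
  Matching $w(s,0) = 2 \sin(2 s)$ term by term: $c_2=2$.
Hence $w(s,t) = 2 e^{-4 t} \sin(2 s)$.
Transform back: $u(s,t) = e^{-t}w(s,t)$.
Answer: $u(s, t) = 2 e^{-5 t} \sin(2 s)$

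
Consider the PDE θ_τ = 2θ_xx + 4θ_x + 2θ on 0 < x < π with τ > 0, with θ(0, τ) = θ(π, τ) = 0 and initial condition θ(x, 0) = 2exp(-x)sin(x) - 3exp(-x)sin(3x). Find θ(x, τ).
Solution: Substitute θ = exp(-x)u, i.e. u = exp(x)θ.
By the product rule, θ_x = exp(-x)(u_x - u), θ_xx = exp(-x)(u_xx - 2u_x + u), θ_τ = exp(-x)u_τ.
Substituting into the PDE and dividing by exp(-x): u_τ = 2(u_xx - 2u_x + u) + 4(u_x - u) + 2u.
The lower-order terms cancel, leaving the standard heat equation u_τ = 2u_xx.
Initial data for u: u(x,0) = exp(x)θ(x,0) = 2sin(x) - 3sin(3x). The boundary conditions carry over: u(0,τ) = u(π,τ) = 0.
Solve for u:
  Using separation of variables u = X(x)G(τ):
  Eigenfunctions: sin(nx), n = 1, 2, 3, ...
  General solution: u(x, τ) = Σ c_n sin(nx) exp(-2n² τ)
  Matching u(x,0) = 2sin(x) - 3sin(3x) term by term: c_1=2, c_3=-3.
Hence u(x,τ) = 2exp(-2τ)sin(x) - 3exp(-18τ)sin(3x).
Transform back: θ(x,τ) = exp(-x)u(x,τ).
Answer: θ(x, τ) = 2exp(-x)exp(-2τ)sin(x) - 3exp(-x)exp(-18τ)sin(3x)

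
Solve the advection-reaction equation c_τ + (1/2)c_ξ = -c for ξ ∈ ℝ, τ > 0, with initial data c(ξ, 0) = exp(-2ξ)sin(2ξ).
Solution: Substitute c = exp(-2ξ)u.
Then c_ξ = exp(-2ξ)(u_ξ - 2u), c_τ = exp(-2ξ)u_τ; substituting and dividing by exp(-2ξ), the lower-order terms cancel: u_τ + (1/2)u_ξ = 0 (standard advection equation).
Data for u: u(ξ,0) = exp(2ξ)c(ξ,0) = sin(2ξ).
By characteristics (dξ/dτ = 1/2), u(ξ,τ) = f(ξ - (1/2)τ) with f = u(·, 0).
So u(ξ,τ) = sin(2ξ - τ), and c(ξ,τ) = exp(-2ξ)u(ξ,τ).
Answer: c(ξ, τ) = exp(-2ξ)sin(2ξ - τ)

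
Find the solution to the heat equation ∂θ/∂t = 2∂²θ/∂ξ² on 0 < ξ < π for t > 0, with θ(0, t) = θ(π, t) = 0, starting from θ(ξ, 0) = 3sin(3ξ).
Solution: Using separation of variables θ = X(ξ)G(t):
Eigenfunctions: sin(nξ), n = 1, 2, 3, ...
General solution: θ(ξ, t) = Σ c_n sin(nξ) exp(-2n² t)
Matching θ(ξ,0) = 3sin(3ξ) term by term: c_3=3.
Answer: θ(ξ, t) = 3exp(-18t)sin(3ξ)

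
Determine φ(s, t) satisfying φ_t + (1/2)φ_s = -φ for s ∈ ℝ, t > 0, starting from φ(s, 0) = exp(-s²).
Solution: Substitute φ = exp(-t)u.
Then φ_t = exp(-t)(u_t - u), φ_s = exp(-t)u_s; substituting and dividing by exp(-t), the lower-order terms cancel: u_t + (1/2)u_s = 0 (standard advection equation).
Data for u: u(s,0) = φ(s,0) = exp(-s²).
By characteristics (ds/dt = 1/2), u(s,t) = f(s - (1/2)t) with f = u(·, 0).
So u(s,t) = exp(-(s - t/2)²), and φ(s,t) = exp(-t)u(s,t).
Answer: φ(s, t) = exp(-t)exp(-(s - t/2)²)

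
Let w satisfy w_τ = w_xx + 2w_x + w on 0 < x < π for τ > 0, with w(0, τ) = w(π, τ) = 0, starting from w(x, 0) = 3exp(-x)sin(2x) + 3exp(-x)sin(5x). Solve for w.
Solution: Substitute w = exp(-x)u, i.e. u = exp(x)w.
By the product rule, w_x = exp(-x)(u_x - u), w_xx = exp(-x)(u_xx - 2u_x + u), w_τ = exp(-x)u_τ.
Substituting into the PDE and dividing by exp(-x): u_τ = (u_xx - 2u_x + u) + 2(u_x - u) + u.
The lower-order terms cancel, leaving the standard heat equation u_τ = u_xx.
Initial data for u: u(x,0) = exp(x)w(x,0) = 3sin(2x) + 3sin(5x). The boundary conditions carry over: u(0,τ) = u(π,τ) = 0.
Solve for u:
  Using separation of variables u = X(x)T(τ):
  Eigenfunctions: sin(nx), n = 1, 2, 3, ...
  General solution: u(x, τ) = Σ c_n sin(nx) exp(-n² τ)
  Matching u(x,0) = 3sin(2x) + 3sin(5x) term by term: c_2=3, c_5=3.
Hence u(x,τ) = 3exp(-4τ)sin(2x) + 3exp(-25τ)sin(5x).
Transform back: w(x,τ) = exp(-x)u(x,τ).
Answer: w(x, τ) = 3exp(-x)exp(-4τ)sin(2x) + 3exp(-x)exp(-25τ)sin(5x)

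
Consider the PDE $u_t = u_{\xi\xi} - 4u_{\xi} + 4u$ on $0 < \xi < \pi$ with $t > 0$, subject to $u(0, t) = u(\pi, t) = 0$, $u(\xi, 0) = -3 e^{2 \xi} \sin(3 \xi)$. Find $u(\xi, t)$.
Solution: Substitute $u = e^{2\xi}w$, i.e. $w = e^{-2\xi}u$.
By the product rule, $u_{\xi} = e^{2\xi}(w_{\xi} + 2w)$, $u_{\xi\xi} = e^{2\xi}(w_{\xi\xi} + 4w_{\xi} + 4w)$, $u_t = e^{2\xi}w_t$.
Substituting into the PDE and dividing by $e^{2\xi}$: $w_t = (w_{\xi\xi} + 4w_{\xi} + 4w) - 4(w_{\xi} + 2w) + 4w$.
The lower-order terms cancel, leaving the standard heat equation $w_t = w_{\xi\xi}$.
Initial data for $w$: $w(\xi,0) = e^{-2\xi}u(\xi,0) = -3 \sin(3 \xi)$. The boundary conditions carry over: $w(0,t) = w(\pi,t) = 0$.
Solve for $w$:
  Using separation of variables $w = X(\xi)T(t)$:
  Eigenfunctions: $\sin(n\xi)$, $n = 1, 2, 3, \ldots$
  General solution: $w(\xi, t) = \sum c_n \sin(n\xi) e^{-n^2 t}$
  Matching $w(\xi,0) = -3 \sin(3 \xi)$ term by term: $c_3=-3$.
Hence $w(\xi,t) = -3 e^{-9 t} \sin(3 \xi)$.
Transform back: $u(\xi,t) = e^{2\xi}w(\xi,t)$.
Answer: $u(\xi, t) = -3 e^{2 \xi} e^{-9 t} \sin(3 \xi)$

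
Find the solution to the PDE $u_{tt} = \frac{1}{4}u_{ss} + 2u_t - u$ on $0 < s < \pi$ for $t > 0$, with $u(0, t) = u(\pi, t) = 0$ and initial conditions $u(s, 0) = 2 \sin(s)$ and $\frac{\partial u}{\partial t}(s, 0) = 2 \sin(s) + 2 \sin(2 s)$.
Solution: Substitute $u = e^{t}w$, i.e. $w = e^{-t}u$.
By the product rule, $u_t = e^{t}(w_t + w)$, $u_{tt} = e^{t}(w_{tt} + 2w_t + w)$, $u_{ss} = e^{t}w_{ss}$.
Substituting into the PDE and dividing by $e^{t}$: $w_{tt} + 2w_t + w = \frac{1}{4}w_{ss} + 2(w_t + w) - w$.
The lower-order terms cancel, leaving the standard wave equation $w_{tt} = \frac{1}{4}w_{ss}$.
Initial data for $w$: $w(s,0) = u(s,0) = 2 \sin(s)$; $w_t(s,0) = u_t(s,0) - u(s,0) = 2 \sin(2 s)$. The boundary conditions carry over: $w(0,t) = w(\pi,t) = 0$.
Solve for $w$:
  Using separation of variables $w = X(s)T(t)$:
  Eigenfunctions: $\sin(ns)$, $n = 1, 2, 3, \ldots$
  General solution: $w(s, t) = \sum [A_n \cos(n t/2) + B_n \sin(n t/2)] \sin(ns)$
  From $w(s,0) = 2 \sin(s)$: $A_1=2$. From $w_t(s,0) = 2 \sin(2 s)$, using $w_t(s,0) = \sum \omega_n B_n \sin(ns)$ with $\omega_n = n/2$: $B_2 = 2/1 = 2$.
Hence $w(s,t) = 2 \sin(s) \cos(t/2) + 2 \sin(2 s) \sin(t)$.
Transform back: $u(s,t) = e^{t}w(s,t)$.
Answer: $u(s, t) = 2 e^{t} \sin(s) \cos(t/2) + 2 e^{t} \sin(2 s) \sin(t)$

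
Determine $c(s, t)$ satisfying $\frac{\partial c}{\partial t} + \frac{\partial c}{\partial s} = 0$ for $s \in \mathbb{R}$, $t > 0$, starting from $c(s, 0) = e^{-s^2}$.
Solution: By method of characteristics (waves move right with speed 1):
Along characteristics $s - t =$ const, $c$ is constant, so $c(s,t) = f(s - t)$ with $f = c( \cdot , 0)$.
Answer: $c(s, t) = e^{-(s - t)^2}$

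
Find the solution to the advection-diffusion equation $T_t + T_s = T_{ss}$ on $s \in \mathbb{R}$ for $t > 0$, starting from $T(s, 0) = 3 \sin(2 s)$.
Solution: Moving frame: $\eta = s - t$, $\sigma = t$, $T = u(\eta,\sigma)$, so $T_t = u_{\sigma} - u_{\eta}$ and $T_{ss} = u_{\eta\eta}$.
Hence $T_t + T_s = u_{\sigma}$ and the PDE becomes the heat equation $u_{\sigma} = u_{\eta\eta}$ on $\eta \in \mathbb{R}$.
Initial data: $u(\eta,0) = T(\eta,0) = 3 \sin(2 \eta)$. Each mode $\sin(n\eta)$ decays as $e^{-n^2\sigma}$ on $\mathbb{R}$, so $u(\eta,\sigma) = \sum c_n e^{-n^2\sigma} \sin(n\eta)$ with $c_2=3$: $u(\eta,\sigma) = 3 e^{-4 \sigma} \sin(2 \eta)$.
Substituting back: $T(s,t) = u(s - t, t)$.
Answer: $T(s, t) = 3 e^{-4 t} \sin(2 s - 2 t)$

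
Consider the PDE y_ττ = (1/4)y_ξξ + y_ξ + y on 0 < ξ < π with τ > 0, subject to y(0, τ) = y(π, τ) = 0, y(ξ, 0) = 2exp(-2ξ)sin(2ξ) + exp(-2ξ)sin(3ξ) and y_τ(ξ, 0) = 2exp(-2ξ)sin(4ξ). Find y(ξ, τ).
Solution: Substitute y = exp(-2ξ)u.
Then y_ξ = exp(-2ξ)(u_ξ - 2u), y_ξξ = exp(-2ξ)(u_ξξ - 4u_ξ + 4u), y_ττ = exp(-2ξ)u_ττ; substituting and dividing by exp(-2ξ), the lower-order terms cancel: u_ττ = (1/4)u_ξξ (standard wave equation).
Data for u: u(ξ,0) = exp(2ξ)y(ξ,0) = 2sin(2ξ) + sin(3ξ); u_τ(ξ,0) = exp(2ξ)y_τ(ξ,0) = 2sin(4ξ). The boundary conditions carry over: u(0,τ) = u(π,τ) = 0.
Separating variables: u = Σ [A_n cos(ω_n τ) + B_n sin(ω_n τ)] sin(nξ), ω_n = n/2. From ICs (B_n = velocity coefficient / ω_n): A_2=2, A_3=1, B_4=1.
So u(ξ,τ) = 2sin(2ξ)cos(τ) + sin(3ξ)cos(3τ/2) + sin(4ξ)sin(2τ), and y(ξ,τ) = exp(-2ξ)u(ξ,τ).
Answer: y(ξ, τ) = 2exp(-2ξ)sin(2ξ)cos(τ) + exp(-2ξ)sin(3ξ)cos(3τ/2) + exp(-2ξ)sin(4ξ)sin(2τ)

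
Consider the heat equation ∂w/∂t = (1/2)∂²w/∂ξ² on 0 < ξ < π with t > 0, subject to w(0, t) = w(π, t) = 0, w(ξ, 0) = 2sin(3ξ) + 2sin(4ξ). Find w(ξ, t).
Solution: Separating variables: w = Σ c_n exp(-n²t/2) sin(nξ). From w(ξ,0) = 2sin(3ξ) + 2sin(4ξ): c_3=2, c_4=2.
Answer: w(ξ, t) = 2exp(-8t)sin(4ξ) + 2exp(-9t/2)sin(3ξ)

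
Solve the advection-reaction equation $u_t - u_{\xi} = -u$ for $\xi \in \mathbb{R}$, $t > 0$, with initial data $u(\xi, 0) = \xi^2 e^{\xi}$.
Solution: Substitute $u = e^{\xi}w$, i.e. $w = e^{-\xi}u$.
By the product rule, $u_{\xi} = e^{\xi}(w_{\xi} + w)$, $u_t = e^{\xi}w_t$.
Substituting into the PDE and dividing by $e^{\xi}$: $w_t - (w_{\xi} + w) = -w$.
The lower-order terms cancel, leaving the standard advection equation $w_t - w_{\xi} = 0$.
Initial data for $w$: $w(\xi,0) = e^{-\xi}u(\xi,0) = \xi^2$.
Solve for $w$:
  By method of characteristics (waves move left with speed 1):
  Along characteristics $\xi + t =$ const, $w$ is constant, so $w(\xi,t) = f(\xi + t)$ with $f = w( \cdot , 0)$.
Hence $w(\xi,t) = t^2 + 2 t \xi + \xi^2$.
Transform back: $u(\xi,t) = e^{\xi}w(\xi,t)$.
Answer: $u(\xi, t) = \xi^2 e^{\xi} + 2 \xi t e^{\xi} + t^2 e^{\xi}$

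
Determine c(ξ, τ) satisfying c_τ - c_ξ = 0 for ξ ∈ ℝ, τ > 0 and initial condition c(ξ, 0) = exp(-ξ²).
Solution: By characteristics (dξ/dτ = -1), c(ξ,τ) = f(ξ + τ) with f = c(·, 0).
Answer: c(ξ, τ) = exp(-(ξ + τ)²)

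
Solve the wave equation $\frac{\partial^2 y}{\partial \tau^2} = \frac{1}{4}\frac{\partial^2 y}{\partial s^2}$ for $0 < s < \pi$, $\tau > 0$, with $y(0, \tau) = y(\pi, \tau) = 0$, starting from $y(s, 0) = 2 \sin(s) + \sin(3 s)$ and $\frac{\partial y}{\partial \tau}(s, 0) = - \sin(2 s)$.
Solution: Separating variables: $y = \sum [A_n \cos(\omega_n \tau) + B_n \sin(\omega_n \tau)] \sin(ns)$, $\omega_n = n/2$. From ICs ($B_n$ = velocity coefficient / $\omega_n$): $A_1=2, A_3=1, B_2=-1$.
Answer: $y(s, \tau) = - \sin(\tau) \sin(2 s) + 2 \sin(s) \cos(\tau/2) + \sin(3 s) \cos(3 \tau/2)$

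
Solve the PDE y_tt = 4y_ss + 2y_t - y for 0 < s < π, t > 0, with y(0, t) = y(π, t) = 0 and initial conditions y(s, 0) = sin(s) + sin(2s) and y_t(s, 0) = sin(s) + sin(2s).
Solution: Substitute y = exp(t)u.
Then y_t = exp(t)(u_t + u), y_tt = exp(t)(u_tt + 2u_t + u), y_ss = exp(t)u_ss; substituting and dividing by exp(t), the lower-order terms cancel: u_tt = 4u_ss (standard wave equation).
Data for u: u(s,0) = y(s,0) = sin(s) + sin(2s); u_t(s,0) = y_t(s,0) - y(s,0) = 0. The boundary conditions carry over: u(0,t) = u(π,t) = 0.
Separating variables: u = Σ [A_n cos(ω_n t) + B_n sin(ω_n t)] sin(ns), ω_n = 2n. From ICs: A_1=1, A_2=1.
So u(s,t) = sin(s)cos(2t) + sin(2s)cos(4t), and y(s,t) = exp(t)u(s,t).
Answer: y(s, t) = exp(t)sin(s)cos(2t) + exp(t)sin(2s)cos(4t)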